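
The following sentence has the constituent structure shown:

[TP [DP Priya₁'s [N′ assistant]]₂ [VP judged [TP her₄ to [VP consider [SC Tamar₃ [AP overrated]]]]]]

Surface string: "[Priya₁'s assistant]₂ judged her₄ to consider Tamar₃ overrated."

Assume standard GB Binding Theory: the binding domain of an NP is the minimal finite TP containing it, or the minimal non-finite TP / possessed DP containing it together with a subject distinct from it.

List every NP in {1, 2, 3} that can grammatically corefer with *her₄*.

{1}

*her* is a pronoun, so Principle B applies: it must be free in its binding domain.
Binding domain of *her₄*: the matrix TP, whose subject is [Priya₁'s assistant]₂.
*Priya₁* and the pronoun do not c-command one another → neither Principle B nor Principle C is at stake; coindexation permitted.
*[Priya₁'s assistant]₂* c-commands the pronoun within its binding domain → coindexation would violate Principle B.
*Tamar₃*: the pronoun c-commands this R-expression → coindexation would violate Principle C on *Tamar₃*.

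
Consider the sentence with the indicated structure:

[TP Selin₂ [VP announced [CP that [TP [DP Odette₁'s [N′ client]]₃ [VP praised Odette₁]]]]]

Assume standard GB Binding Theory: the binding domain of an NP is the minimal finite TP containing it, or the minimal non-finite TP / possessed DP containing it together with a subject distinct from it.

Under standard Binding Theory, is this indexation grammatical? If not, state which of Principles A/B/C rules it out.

The two coindexed NPs are *Odette₁* and *Odette₁*.
*Odette₁* is an R-expression; no coindexed NP c-commands it, so Principle C holds.
*Odette₁* is an R-expression; *Odette₁* does not c-command it, and no other NP shares its index, so Principle C is satisfied.
All principles are respected.

grammatical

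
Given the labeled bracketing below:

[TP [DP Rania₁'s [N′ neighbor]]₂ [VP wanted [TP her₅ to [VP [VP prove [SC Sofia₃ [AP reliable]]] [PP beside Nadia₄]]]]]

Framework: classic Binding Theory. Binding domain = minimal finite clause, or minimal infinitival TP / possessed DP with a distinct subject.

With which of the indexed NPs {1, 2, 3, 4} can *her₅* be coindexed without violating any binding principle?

*her* is a pronoun, so Principle B applies: it must be free in its binding domain.
Binding domain of *her₅*: the matrix TP, whose subject is [Rania₁'s neighbor]₂.
*Rania₁* and the pronoun do not c-command one another → neither Principle B nor Principle C is at stake; coindexation permitted.
*[Rania₁'s neighbor]₂* c-commands the pronoun within its binding domain → coindexation would violate Principle B.
*Sofia₃*: the pronoun c-commands this R-expression → coindexation would violate Principle C on *Sofia₃*.
*Nadia₄*: the pronoun c-commands this R-expression → coindexation would violate Principle C on *Nadia₄*.

{1}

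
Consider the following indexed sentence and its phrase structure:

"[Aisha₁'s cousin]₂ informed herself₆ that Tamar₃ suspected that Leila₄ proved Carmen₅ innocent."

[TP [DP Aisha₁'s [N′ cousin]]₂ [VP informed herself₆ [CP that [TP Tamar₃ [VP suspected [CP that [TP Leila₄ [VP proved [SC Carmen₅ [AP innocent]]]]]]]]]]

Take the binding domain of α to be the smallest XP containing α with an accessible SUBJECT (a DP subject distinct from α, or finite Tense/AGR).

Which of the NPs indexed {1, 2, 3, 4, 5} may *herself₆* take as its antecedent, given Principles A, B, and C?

*herself* is an anaphor, so Principle A applies: it must be bound in its binding domain.
Binding domain of *herself₆*: the matrix TP, whose subject is [Aisha₁'s cousin]₂.
*Aisha₁* does not c-command the anaphor → cannot bind it.
*[Aisha₁'s cousin]₂* c-commands the anaphor within its binding domain → licit binder.
*Tamar₃* does not c-command the anaphor → cannot bind it.
*Leila₄* does not c-command the anaphor → cannot bind it.
*Carmen₅* does not c-command the anaphor → cannot bind it.

{2}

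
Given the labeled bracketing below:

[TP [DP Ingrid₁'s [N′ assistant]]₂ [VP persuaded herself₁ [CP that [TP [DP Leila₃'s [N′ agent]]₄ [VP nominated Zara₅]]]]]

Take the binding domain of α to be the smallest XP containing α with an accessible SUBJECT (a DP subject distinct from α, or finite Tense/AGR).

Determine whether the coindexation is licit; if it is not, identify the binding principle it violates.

Principle A

The two coindexed NPs are *Ingrid₁* and *herself₁*.
*herself₁* is an anaphor. Principle A requires it to be bound within its binding domain — the matrix TP, whose subject is [Ingrid₁'s assistant]₂.
Within that domain it is c-commanded by *[Ingrid₁'s assistant]₂*, which does not share its index.
*Ingrid₁* does not c-command the anaphor at all.
The anaphor is unbound in its domain → Principle A violation.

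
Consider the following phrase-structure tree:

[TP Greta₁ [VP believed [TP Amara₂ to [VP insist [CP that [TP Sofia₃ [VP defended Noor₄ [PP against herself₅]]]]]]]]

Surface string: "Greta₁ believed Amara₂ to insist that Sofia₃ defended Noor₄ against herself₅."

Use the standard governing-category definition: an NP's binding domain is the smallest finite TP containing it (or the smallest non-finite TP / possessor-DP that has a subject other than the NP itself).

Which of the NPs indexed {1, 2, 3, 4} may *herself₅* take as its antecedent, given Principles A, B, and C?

{3, 4}

*herself* is an anaphor, so Principle A applies: it must be bound in its binding domain.
Binding domain of *herself₅*: the embedded TP, whose subject is Sofia₃.
*Greta₁* c-commands the anaphor but is outside its binding domain → cannot satisfy Principle A.
*Amara₂* c-commands the anaphor but is outside its binding domain → cannot satisfy Principle A.
*Sofia₃* c-commands the anaphor within its binding domain → licit binder.
*Noor₄* c-commands the anaphor within its binding domain → licit binder.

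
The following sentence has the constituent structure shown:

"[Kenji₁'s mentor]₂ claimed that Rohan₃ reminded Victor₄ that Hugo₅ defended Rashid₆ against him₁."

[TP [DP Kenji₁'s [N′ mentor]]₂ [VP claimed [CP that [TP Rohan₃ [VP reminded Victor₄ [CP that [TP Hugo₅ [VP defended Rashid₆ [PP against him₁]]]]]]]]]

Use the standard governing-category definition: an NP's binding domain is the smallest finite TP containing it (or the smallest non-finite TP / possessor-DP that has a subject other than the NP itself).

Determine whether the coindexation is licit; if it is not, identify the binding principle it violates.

grammatical

The two coindexed NPs are *Kenji₁* and *him₁*.
*him₁* is a pronoun; its binding domain is the embedded TP, whose subject is Hugo₅. Within that domain it is c-commanded only by *Hugo₅*, *Rashid₆*, which carry a different index — the pronoun is free locally, so Principle B holds.
*Kenji₁* is an R-expression; *him₁* does not c-command it, and no other NP shares its index, so Principle C is satisfied.
All principles are respected.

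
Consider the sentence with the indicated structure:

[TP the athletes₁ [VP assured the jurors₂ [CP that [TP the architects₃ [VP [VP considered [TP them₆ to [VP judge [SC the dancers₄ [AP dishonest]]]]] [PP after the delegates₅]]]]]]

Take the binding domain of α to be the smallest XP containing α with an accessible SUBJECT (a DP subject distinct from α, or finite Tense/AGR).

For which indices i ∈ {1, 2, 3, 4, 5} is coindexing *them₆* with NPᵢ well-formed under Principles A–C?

*them* is a pronoun, so Principle B applies: it must be free in its binding domain.
Binding domain of *them₆*: the embedded TP, whose subject is the architects₃.
*the athletes₁* c-commands the pronoun but from outside its binding domain, and is not c-commanded by it → coindexation permitted.
*the jurors₂* c-commands the pronoun but from outside its binding domain, and is not c-commanded by it → coindexation permitted.
*the architects₃* c-commands the pronoun within its binding domain → coindexation would violate Principle B.
*the dancers₄*: the pronoun c-commands this R-expression → coindexation would violate Principle C on *the dancers₄*.
*the delegates₅* and the pronoun do not c-command one another → neither Principle B nor Principle C is at stake; coindexation permitted.

{1, 2, 5}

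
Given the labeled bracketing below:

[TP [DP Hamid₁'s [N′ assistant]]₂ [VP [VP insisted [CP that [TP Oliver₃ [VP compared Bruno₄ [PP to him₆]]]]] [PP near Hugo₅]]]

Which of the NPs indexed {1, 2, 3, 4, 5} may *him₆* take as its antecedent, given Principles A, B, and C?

*him* is a pronoun, so Principle B applies: it must be free in its binding domain.
Binding domain of *him₆*: the embedded TP, whose subject is Oliver₃.
*Hamid₁* and the pronoun do not c-command one another → neither Principle B nor Principle C is at stake; coindexation permitted.
*[Hamid₁'s assistant]₂* c-commands the pronoun but from outside its binding domain, and is not c-commanded by it → coindexation permitted.
*Oliver₃* c-commands the pronoun within its binding domain → coindexation would violate Principle B.
*Bruno₄* c-commands the pronoun within its binding domain → coindexation would violate Principle B.
*Hugo₅* and the pronoun do not c-command one another → neither Principle B nor Principle C is at stake; coindexation permitted.

{1, 2, 5}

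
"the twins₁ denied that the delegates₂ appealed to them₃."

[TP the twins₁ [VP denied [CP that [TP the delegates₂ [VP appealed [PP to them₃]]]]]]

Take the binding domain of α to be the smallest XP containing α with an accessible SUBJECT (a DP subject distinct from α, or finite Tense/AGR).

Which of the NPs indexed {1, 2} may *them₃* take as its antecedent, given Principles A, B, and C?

*them* is a pronoun, so Principle B applies: it must be free in its binding domain.
Binding domain of *them₃*: the embedded TP, whose subject is the delegates₂.
*the twins₁* c-commands the pronoun but from outside its binding domain, and is not c-commanded by it → coindexation permitted.
*the delegates₂* c-commands the pronoun within its binding domain → coindexation would violate Principle B.

{1}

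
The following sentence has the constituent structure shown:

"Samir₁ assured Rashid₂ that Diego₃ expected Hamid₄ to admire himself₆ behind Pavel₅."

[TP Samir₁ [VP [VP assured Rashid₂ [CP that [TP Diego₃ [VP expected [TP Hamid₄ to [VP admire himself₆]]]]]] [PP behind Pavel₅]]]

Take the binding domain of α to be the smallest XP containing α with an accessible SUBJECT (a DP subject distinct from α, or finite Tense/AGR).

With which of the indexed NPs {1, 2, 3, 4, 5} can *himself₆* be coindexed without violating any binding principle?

{4}

*himself* is an anaphor, so Principle A applies: it must be bound in its binding domain.
Binding domain of *himself₆*: the embedded TP, whose subject is Hamid₄.
*Samir₁* c-commands the anaphor but is outside its binding domain → cannot satisfy Principle A.
*Rashid₂* c-commands the anaphor but is outside its binding domain → cannot satisfy Principle A.
*Diego₃* c-commands the anaphor but is outside its binding domain → cannot satisfy Principle A.
*Hamid₄* c-commands the anaphor within its binding domain → licit binder.
*Pavel₅* does not c-command the anaphor → cannot bind it.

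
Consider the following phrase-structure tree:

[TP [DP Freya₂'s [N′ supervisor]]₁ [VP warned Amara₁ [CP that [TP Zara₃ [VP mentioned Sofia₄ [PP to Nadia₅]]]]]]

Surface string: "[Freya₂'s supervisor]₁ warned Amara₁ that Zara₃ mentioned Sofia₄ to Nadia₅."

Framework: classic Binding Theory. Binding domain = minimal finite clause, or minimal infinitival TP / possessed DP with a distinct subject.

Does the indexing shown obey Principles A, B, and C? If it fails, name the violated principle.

The two coindexed NPs are *[Freya₂'s supervisor]₁* and *Amara₁*.
*Amara₁* is an R-expression. Principle C requires it to be free everywhere.
*[Freya₂'s supervisor]₁* c-commands it and carries the same index.
The R-expression is bound → Principle C violation.

Principle C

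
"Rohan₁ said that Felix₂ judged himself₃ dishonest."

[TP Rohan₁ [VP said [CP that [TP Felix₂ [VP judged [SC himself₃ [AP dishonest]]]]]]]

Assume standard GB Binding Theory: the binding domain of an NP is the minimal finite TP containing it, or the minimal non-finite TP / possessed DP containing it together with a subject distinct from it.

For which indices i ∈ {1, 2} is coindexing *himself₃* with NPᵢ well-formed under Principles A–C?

{2}

*himself* is an anaphor, so Principle A applies: it must be bound in its binding domain.
Binding domain of *himself₃*: the embedded TP, whose subject is Felix₂.
*Rohan₁* c-commands the anaphor but is outside its binding domain → cannot satisfy Principle A.
*Felix₂* c-commands the anaphor within its binding domain → licit binder.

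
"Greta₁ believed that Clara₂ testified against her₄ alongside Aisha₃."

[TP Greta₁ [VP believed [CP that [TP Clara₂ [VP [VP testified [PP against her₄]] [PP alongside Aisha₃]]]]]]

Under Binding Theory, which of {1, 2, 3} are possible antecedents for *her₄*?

{1, 3}

*her* is a pronoun, so Principle B applies: it must be free in its binding domain.
Binding domain of *her₄*: the embedded TP, whose subject is Clara₂.
*Greta₁* c-commands the pronoun but from outside its binding domain, and is not c-commanded by it → coindexation permitted.
*Clara₂* c-commands the pronoun within its binding domain → coindexation would violate Principle B.
*Aisha₃* and the pronoun do not c-command one another → neither Principle B nor Principle C is at stake; coindexation permitted.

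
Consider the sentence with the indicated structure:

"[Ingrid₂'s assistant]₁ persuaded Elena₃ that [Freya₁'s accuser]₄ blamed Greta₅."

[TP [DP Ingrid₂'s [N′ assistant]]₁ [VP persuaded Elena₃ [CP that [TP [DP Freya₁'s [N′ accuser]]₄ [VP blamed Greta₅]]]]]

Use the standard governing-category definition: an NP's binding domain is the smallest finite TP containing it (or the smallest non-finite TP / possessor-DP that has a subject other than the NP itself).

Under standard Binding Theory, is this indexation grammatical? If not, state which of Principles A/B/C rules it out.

Principle C

The two coindexed NPs are *[Ingrid₂'s assistant]₁* and *Freya₁*.
*Freya₁* is an R-expression. Principle C requires it to be free everywhere.
*[Ingrid₂'s assistant]₁* c-commands it and carries the same index.
The R-expression is bound → Principle C violation.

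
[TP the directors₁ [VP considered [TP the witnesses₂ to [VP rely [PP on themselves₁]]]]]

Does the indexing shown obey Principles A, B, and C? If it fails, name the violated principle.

Principle A

The two coindexed NPs are *the directors₁* and *themselves₁*.
*themselves₁* is an anaphor. Principle A requires it to be bound within its binding domain — the embedded TP, whose subject is the witnesses₂.
Within that domain it is c-commanded by *the witnesses₂*, which does not share its index.
*the directors₁* does c-command the anaphor, but from outside its binding domain.
The anaphor is unbound in its domain → Principle A violation.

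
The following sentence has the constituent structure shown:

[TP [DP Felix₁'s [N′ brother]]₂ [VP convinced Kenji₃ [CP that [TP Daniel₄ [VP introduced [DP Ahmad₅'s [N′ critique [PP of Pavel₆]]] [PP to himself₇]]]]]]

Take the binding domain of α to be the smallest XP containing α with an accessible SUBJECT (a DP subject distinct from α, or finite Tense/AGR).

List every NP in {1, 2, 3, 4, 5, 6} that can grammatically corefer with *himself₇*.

*himself* is an anaphor, so Principle A applies: it must be bound in its binding domain.
Binding domain of *himself₇*: the embedded TP, whose subject is Daniel₄.
*Felix₁* does not c-command the anaphor → cannot bind it.
*[Felix₁'s brother]₂* c-commands the anaphor but is outside its binding domain → cannot satisfy Principle A.
*Kenji₃* c-commands the anaphor but is outside its binding domain → cannot satisfy Principle A.
*Daniel₄* c-commands the anaphor within its binding domain → licit binder.
*Ahmad₅* does not c-command the anaphor → cannot bind it.
*Pavel₆* does not c-command the anaphor → cannot bind it.

{4}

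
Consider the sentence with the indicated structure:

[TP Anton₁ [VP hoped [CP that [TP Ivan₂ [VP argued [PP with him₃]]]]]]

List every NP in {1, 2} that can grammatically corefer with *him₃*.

{1}

*him* is a pronoun, so Principle B applies: it must be free in its binding domain.
Binding domain of *him₃*: the embedded TP, whose subject is Ivan₂.
*Anton₁* c-commands the pronoun but from outside its binding domain, and is not c-commanded by it → coindexation permitted.
*Ivan₂* c-commands the pronoun within its binding domain → coindexation would violate Principle B.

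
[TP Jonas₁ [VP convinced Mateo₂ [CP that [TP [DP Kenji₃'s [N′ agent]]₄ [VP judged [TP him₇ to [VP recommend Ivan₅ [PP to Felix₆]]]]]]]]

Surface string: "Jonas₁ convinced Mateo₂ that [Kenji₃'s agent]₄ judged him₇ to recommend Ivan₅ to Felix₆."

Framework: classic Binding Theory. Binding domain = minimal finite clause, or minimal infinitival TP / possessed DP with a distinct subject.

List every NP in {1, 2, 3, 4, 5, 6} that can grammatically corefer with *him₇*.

*him* is a pronoun, so Principle B applies: it must be free in its binding domain.
Binding domain of *him₇*: the embedded TP, whose subject is [Kenji₃'s agent]₄.
*Jonas₁* c-commands the pronoun but from outside its binding domain, and is not c-commanded by it → coindexation permitted.
*Mateo₂* c-commands the pronoun but from outside its binding domain, and is not c-commanded by it → coindexation permitted.
*Kenji₃* and the pronoun do not c-command one another → neither Principle B nor Principle C is at stake; coindexation permitted.
*[Kenji₃'s agent]₄* c-commands the pronoun within its binding domain → coindexation would violate Principle B.
*Ivan₅*: the pronoun c-commands this R-expression → coindexation would violate Principle C on *Ivan₅*.
*Felix₆*: the pronoun c-commands this R-expression → coindexation would violate Principle C on *Felix₆*.

{1, 2, 3}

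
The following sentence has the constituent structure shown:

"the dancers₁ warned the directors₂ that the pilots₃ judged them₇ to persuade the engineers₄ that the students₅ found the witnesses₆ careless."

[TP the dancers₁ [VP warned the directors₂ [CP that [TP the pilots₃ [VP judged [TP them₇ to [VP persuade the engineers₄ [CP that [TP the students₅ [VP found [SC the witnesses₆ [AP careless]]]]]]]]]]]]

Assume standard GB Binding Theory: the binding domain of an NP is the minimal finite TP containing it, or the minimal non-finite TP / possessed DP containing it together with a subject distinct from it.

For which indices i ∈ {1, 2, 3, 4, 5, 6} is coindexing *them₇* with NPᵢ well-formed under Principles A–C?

*them* is a pronoun, so Principle B applies: it must be free in its binding domain.
Binding domain of *them₇*: the embedded TP, whose subject is the pilots₃.
*the dancers₁* c-commands the pronoun but from outside its binding domain, and is not c-commanded by it → coindexation permitted.
*the directors₂* c-commands the pronoun but from outside its binding domain, and is not c-commanded by it → coindexation permitted.
*the pilots₃* c-commands the pronoun within its binding domain → coindexation would violate Principle B.
*the engineers₄*: the pronoun c-commands this R-expression → coindexation would violate Principle C on *the engineers₄*.
*the students₅*: the pronoun c-commands this R-expression → coindexation would violate Principle C on *the students₅*.
*the witnesses₆*: the pronoun c-commands this R-expression → coindexation would violate Principle C on *the witnesses₆*.

{1, 2}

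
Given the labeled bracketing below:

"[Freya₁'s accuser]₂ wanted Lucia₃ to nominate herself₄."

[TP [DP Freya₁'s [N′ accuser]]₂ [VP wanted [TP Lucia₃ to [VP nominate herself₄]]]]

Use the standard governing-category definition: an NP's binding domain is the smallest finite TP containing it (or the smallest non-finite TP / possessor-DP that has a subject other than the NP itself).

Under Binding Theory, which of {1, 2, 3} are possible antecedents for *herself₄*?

{3}

*herself* is an anaphor, so Principle A applies: it must be bound in its binding domain.
Binding domain of *herself₄*: the embedded TP, whose subject is Lucia₃.
*Freya₁* does not c-command the anaphor → cannot bind it.
*[Freya₁'s accuser]₂* c-commands the anaphor but is outside its binding domain → cannot satisfy Principle A.
*Lucia₃* c-commands the anaphor within its binding domain → licit binder.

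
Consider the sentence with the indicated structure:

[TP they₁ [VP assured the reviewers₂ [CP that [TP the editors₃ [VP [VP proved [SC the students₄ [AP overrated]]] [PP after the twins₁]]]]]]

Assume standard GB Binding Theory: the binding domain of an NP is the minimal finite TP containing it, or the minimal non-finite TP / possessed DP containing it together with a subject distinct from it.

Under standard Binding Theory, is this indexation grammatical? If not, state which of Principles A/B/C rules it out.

The two coindexed NPs are *they₁* and *the twins₁*.
*the twins₁* is an R-expression. Principle C requires it to be free everywhere.
*they₁* c-commands it and carries the same index.
The R-expression is bound → Principle C violation.

Principle C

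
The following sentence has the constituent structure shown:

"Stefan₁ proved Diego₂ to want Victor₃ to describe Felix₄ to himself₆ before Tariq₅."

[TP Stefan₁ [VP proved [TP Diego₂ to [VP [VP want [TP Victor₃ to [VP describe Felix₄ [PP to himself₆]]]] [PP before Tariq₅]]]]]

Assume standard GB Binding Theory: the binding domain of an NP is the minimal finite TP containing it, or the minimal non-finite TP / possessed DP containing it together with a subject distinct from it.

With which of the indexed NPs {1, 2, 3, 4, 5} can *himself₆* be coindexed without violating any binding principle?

{3, 4}

*himself* is an anaphor, so Principle A applies: it must be bound in its binding domain.
Binding domain of *himself₆*: the embedded TP, whose subject is Victor₃.
*Stefan₁* c-commands the anaphor but is outside its binding domain → cannot satisfy Principle A.
*Diego₂* c-commands the anaphor but is outside its binding domain → cannot satisfy Principle A.
*Victor₃* c-commands the anaphor within its binding domain → licit binder.
*Felix₄* c-commands the anaphor within its binding domain → licit binder.
*Tariq₅* does not c-command the anaphor → cannot bind it.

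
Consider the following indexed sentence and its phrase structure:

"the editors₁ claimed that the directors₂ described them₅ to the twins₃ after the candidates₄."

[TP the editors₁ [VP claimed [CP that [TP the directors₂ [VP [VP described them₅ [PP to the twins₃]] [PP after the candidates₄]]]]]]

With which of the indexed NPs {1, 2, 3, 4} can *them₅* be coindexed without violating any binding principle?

*them* is a pronoun, so Principle B applies: it must be free in its binding domain.
Binding domain of *them₅*: the embedded TP, whose subject is the directors₂.
*the editors₁* c-commands the pronoun but from outside its binding domain, and is not c-commanded by it → coindexation permitted.
*the directors₂* c-commands the pronoun within its binding domain → coindexation would violate Principle B.
*the twins₃*: the pronoun c-commands this R-expression → coindexation would violate Principle C on *the twins₃*.
*the candidates₄* and the pronoun do not c-command one another → neither Principle B nor Principle C is at stake; coindexation permitted.

{1, 4}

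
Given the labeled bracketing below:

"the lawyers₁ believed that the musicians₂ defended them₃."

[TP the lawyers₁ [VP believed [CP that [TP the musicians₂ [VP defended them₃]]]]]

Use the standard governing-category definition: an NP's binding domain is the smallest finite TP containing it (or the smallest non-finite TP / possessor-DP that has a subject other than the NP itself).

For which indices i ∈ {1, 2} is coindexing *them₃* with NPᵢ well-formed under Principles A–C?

*them* is a pronoun, so Principle B applies: it must be free in its binding domain.
Binding domain of *them₃*: the embedded TP, whose subject is the musicians₂.
*the lawyers₁* c-commands the pronoun but from outside its binding domain, and is not c-commanded by it → coindexation permitted.
*the musicians₂* c-commands the pronoun within its binding domain → coindexation would violate Principle B.

{1}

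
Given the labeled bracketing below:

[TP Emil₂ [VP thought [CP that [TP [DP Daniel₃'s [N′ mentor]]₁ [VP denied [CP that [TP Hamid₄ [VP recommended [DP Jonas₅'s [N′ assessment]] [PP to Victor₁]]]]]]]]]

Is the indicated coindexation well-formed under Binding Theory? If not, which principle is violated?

Principle C

The two coindexed NPs are *[Daniel₃'s mentor]₁* and *Victor₁*.
*Victor₁* is an R-expression. Principle C requires it to be free everywhere.
*[Daniel₃'s mentor]₁* c-commands it and carries the same index.
The R-expression is bound → Principle C violation.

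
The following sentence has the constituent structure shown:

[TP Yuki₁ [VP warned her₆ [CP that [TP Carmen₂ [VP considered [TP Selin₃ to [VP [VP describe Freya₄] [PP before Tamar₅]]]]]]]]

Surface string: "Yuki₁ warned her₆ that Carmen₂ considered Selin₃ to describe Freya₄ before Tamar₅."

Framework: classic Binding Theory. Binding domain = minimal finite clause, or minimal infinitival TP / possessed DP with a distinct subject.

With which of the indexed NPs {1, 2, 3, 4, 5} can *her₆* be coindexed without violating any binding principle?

none

*her* is a pronoun, so Principle B applies: it must be free in its binding domain.
Binding domain of *her₆*: the matrix TP, whose subject is Yuki₁.
*Yuki₁* c-commands the pronoun within its binding domain → coindexation would violate Principle B.
*Carmen₂*: the pronoun c-commands this R-expression → coindexation would violate Principle C on *Carmen₂*.
*Selin₃*: the pronoun c-commands this R-expression → coindexation would violate Principle C on *Selin₃*.
*Freya₄*: the pronoun c-commands this R-expression → coindexation would violate Principle C on *Freya₄*.
*Tamar₅*: the pronoun c-commands this R-expression → coindexation would violate Principle C on *Tamar₅*.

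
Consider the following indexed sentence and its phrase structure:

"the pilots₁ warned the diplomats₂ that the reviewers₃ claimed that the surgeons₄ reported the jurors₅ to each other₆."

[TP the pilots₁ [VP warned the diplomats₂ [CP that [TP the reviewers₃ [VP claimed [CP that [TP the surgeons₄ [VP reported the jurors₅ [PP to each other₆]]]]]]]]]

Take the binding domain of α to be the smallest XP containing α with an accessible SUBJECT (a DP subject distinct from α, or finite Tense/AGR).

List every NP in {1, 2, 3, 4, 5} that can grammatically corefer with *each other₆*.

{4, 5}

*each other* is an anaphor, so Principle A applies: it must be bound in its binding domain.
Binding domain of *each other₆*: the embedded TP, whose subject is the surgeons₄.
*the pilots₁* c-commands the anaphor but is outside its binding domain → cannot satisfy Principle A.
*the diplomats₂* c-commands the anaphor but is outside its binding domain → cannot satisfy Principle A.
*the reviewers₃* c-commands the anaphor but is outside its binding domain → cannot satisfy Principle A.
*the surgeons₄* c-commands the anaphor within its binding domain → licit binder.
*the jurors₅* c-commands the anaphor within its binding domain → licit binder.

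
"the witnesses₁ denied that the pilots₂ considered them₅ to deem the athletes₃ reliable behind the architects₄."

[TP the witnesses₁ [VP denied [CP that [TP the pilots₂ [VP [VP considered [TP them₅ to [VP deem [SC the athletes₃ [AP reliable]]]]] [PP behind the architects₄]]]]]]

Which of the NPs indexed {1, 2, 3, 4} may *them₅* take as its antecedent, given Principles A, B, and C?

*them* is a pronoun, so Principle B applies: it must be free in its binding domain.
Binding domain of *them₅*: the embedded TP, whose subject is the pilots₂.
*the witnesses₁* c-commands the pronoun but from outside its binding domain, and is not c-commanded by it → coindexation permitted.
*the pilots₂* c-commands the pronoun within its binding domain → coindexation would violate Principle B.
*the athletes₃*: the pronoun c-commands this R-expression → coindexation would violate Principle C on *the athletes₃*.
*the architects₄* and the pronoun do not c-command one another → neither Principle B nor Principle C is at stake; coindexation permitted.

{1, 4}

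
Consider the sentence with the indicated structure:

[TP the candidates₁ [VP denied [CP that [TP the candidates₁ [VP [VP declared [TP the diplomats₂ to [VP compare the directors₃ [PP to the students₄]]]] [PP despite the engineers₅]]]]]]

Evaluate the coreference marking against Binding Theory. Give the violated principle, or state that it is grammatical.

The two coindexed NPs are *the candidates₁* (the lower occurrence) and *the candidates₁* (the higher occurrence).
*the candidates₁* (the lower occurrence) is an R-expression. Principle C requires it to be free everywhere.
*the candidates₁* (the higher occurrence) c-commands it and carries the same index.
The R-expression is bound → Principle C violation.

Principle C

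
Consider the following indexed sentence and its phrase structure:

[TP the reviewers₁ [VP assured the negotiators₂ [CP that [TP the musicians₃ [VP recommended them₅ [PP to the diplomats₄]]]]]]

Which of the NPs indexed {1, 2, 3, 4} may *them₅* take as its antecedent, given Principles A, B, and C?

{1, 2}

*them* is a pronoun, so Principle B applies: it must be free in its binding domain.
Binding domain of *them₅*: the embedded TP, whose subject is the musicians₃.
*the reviewers₁* c-commands the pronoun but from outside its binding domain, and is not c-commanded by it → coindexation permitted.
*the negotiators₂* c-commands the pronoun but from outside its binding domain, and is not c-commanded by it → coindexation permitted.
*the musicians₃* c-commands the pronoun within its binding domain → coindexation would violate Principle B.
*the diplomats₄*: the pronoun c-commands this R-expression → coindexation would violate Principle C on *the diplomats₄*.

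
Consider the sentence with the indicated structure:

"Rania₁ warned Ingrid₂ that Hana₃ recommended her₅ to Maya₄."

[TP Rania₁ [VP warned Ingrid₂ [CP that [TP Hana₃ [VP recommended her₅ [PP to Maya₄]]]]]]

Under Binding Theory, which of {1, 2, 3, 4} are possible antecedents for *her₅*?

*her* is a pronoun, so Principle B applies: it must be free in its binding domain.
Binding domain of *her₅*: the embedded TP, whose subject is Hana₃.
*Rania₁* c-commands the pronoun but from outside its binding domain, and is not c-commanded by it → coindexation permitted.
*Ingrid₂* c-commands the pronoun but from outside its binding domain, and is not c-commanded by it → coindexation permitted.
*Hana₃* c-commands the pronoun within its binding domain → coindexation would violate Principle B.
*Maya₄*: the pronoun c-commands this R-expression → coindexation would violate Principle C on *Maya₄*.

{1, 2}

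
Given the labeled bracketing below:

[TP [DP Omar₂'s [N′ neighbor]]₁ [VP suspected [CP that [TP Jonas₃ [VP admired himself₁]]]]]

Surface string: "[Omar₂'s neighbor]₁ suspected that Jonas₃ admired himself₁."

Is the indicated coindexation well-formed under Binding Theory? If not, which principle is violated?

The two coindexed NPs are *[Omar₂'s neighbor]₁* and *himself₁*.
*himself₁* is an anaphor. Principle A requires it to be bound within its binding domain — the embedded TP, whose subject is Jonas₃.
Within that domain it is c-commanded by *Jonas₃*, which does not share its index.
*[Omar₂'s neighbor]₁* does c-command the anaphor, but from outside its binding domain.
The anaphor is unbound in its domain → Principle A violation.

Principle A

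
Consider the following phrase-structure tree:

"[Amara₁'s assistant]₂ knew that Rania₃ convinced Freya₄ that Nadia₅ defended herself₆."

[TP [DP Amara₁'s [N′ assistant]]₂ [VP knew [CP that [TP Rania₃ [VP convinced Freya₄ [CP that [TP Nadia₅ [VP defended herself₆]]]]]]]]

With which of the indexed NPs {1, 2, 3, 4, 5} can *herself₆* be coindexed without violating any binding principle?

*herself* is an anaphor, so Principle A applies: it must be bound in its binding domain.
Binding domain of *herself₆*: the embedded TP, whose subject is Nadia₅.
*Amara₁* does not c-command the anaphor → cannot bind it.
*[Amara₁'s assistant]₂* c-commands the anaphor but is outside its binding domain → cannot satisfy Principle A.
*Rania₃* c-commands the anaphor but is outside its binding domain → cannot satisfy Principle A.
*Freya₄* c-commands the anaphor but is outside its binding domain → cannot satisfy Principle A.
*Nadia₅* c-commands the anaphor within its binding domain → licit binder.

{5}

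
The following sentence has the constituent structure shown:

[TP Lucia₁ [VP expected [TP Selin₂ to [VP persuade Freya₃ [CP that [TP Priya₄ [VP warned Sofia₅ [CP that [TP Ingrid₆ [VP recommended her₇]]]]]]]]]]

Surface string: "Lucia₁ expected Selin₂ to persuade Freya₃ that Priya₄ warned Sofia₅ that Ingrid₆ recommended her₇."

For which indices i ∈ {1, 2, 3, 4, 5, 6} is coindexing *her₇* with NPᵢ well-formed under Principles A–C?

*her* is a pronoun, so Principle B applies: it must be free in its binding domain.
Binding domain of *her₇*: the embedded TP, whose subject is Ingrid₆.
*Lucia₁* c-commands the pronoun but from outside its binding domain, and is not c-commanded by it → coindexation permitted.
*Selin₂* c-commands the pronoun but from outside its binding domain, and is not c-commanded by it → coindexation permitted.
*Freya₃* c-commands the pronoun but from outside its binding domain, and is not c-commanded by it → coindexation permitted.
*Priya₄* c-commands the pronoun but from outside its binding domain, and is not c-commanded by it → coindexation permitted.
*Sofia₅* c-commands the pronoun but from outside its binding domain, and is not c-commanded by it → coindexation permitted.
*Ingrid₆* c-commands the pronoun within its binding domain → coindexation would violate Principle B.

{1, 2, 3, 4, 5}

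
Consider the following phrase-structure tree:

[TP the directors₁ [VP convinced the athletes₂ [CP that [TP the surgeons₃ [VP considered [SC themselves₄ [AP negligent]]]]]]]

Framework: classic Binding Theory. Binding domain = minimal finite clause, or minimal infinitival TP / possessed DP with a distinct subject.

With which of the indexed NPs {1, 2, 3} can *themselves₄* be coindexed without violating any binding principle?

*themselves* is an anaphor, so Principle A applies: it must be bound in its binding domain.
Binding domain of *themselves₄*: the embedded TP, whose subject is the surgeons₃.
*the directors₁* c-commands the anaphor but is outside its binding domain → cannot satisfy Principle A.
*the athletes₂* c-commands the anaphor but is outside its binding domain → cannot satisfy Principle A.
*the surgeons₃* c-commands the anaphor within its binding domain → licit binder.

{3}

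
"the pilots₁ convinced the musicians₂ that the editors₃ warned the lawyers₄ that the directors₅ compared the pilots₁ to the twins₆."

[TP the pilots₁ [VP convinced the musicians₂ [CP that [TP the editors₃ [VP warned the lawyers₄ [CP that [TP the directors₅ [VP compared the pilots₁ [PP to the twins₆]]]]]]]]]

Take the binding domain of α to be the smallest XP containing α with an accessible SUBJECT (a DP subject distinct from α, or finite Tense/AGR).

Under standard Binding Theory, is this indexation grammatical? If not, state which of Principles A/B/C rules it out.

Principle C

The two coindexed NPs are *the pilots₁* (the higher occurrence) and *the pilots₁* (the lower occurrence).
*the pilots₁* (the lower occurrence) is an R-expression. Principle C requires it to be free everywhere.
*the pilots₁* (the higher occurrence) c-commands it and carries the same index.
The R-expression is bound → Principle C violation.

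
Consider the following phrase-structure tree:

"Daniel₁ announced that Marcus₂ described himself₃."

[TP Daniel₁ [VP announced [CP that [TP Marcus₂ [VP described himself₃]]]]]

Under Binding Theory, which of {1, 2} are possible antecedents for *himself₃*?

*himself* is an anaphor, so Principle A applies: it must be bound in its binding domain.
Binding domain of *himself₃*: the embedded TP, whose subject is Marcus₂.
*Daniel₁* c-commands the anaphor but is outside its binding domain → cannot satisfy Principle A.
*Marcus₂* c-commands the anaphor within its binding domain → licit binder.

{2}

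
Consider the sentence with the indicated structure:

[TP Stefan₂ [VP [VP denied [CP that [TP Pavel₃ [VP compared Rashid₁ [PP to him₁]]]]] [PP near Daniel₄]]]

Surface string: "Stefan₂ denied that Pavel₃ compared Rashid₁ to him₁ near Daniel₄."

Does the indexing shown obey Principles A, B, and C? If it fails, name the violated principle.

The two coindexed NPs are *Rashid₁* and *him₁*.
*him₁* is a pronoun. Its binding domain is the embedded TP, whose subject is Pavel₃.
*Rashid₁* c-commands it within that domain and carries the same index.
The pronoun is locally bound → Principle B violation.

Principle B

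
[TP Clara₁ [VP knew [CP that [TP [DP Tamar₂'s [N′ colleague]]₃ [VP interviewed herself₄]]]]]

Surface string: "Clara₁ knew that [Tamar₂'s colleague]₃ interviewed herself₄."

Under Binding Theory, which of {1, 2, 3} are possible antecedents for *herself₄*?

{3}

*herself* is an anaphor, so Principle A applies: it must be bound in its binding domain.
Binding domain of *herself₄*: the embedded TP, whose subject is [Tamar₂'s colleague]₃.
*Clara₁* c-commands the anaphor but is outside its binding domain → cannot satisfy Principle A.
*Tamar₂* does not c-command the anaphor → cannot bind it.
*[Tamar₂'s colleague]₃* c-commands the anaphor within its binding domain → licit binder.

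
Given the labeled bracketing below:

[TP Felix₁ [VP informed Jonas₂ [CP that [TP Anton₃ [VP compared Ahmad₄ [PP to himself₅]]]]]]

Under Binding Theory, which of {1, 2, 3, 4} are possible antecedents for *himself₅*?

*himself* is an anaphor, so Principle A applies: it must be bound in its binding domain.
Binding domain of *himself₅*: the embedded TP, whose subject is Anton₃.
*Felix₁* c-commands the anaphor but is outside its binding domain → cannot satisfy Principle A.
*Jonas₂* c-commands the anaphor but is outside its binding domain → cannot satisfy Principle A.
*Anton₃* c-commands the anaphor within its binding domain → licit binder.
*Ahmad₄* c-commands the anaphor within its binding domain → licit binder.

{3, 4}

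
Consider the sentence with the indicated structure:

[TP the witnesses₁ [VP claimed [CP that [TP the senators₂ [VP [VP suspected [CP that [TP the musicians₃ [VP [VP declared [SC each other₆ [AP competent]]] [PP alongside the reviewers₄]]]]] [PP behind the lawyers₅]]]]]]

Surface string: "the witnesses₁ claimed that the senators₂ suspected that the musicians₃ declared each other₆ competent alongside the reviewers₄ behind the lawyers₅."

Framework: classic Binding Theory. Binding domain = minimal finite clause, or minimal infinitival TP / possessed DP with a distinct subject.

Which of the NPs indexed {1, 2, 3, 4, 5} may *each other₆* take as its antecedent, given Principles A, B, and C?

*each other* is an anaphor, so Principle A applies: it must be bound in its binding domain.
Binding domain of *each other₆*: the embedded TP, whose subject is the musicians₃.
*the witnesses₁* c-commands the anaphor but is outside its binding domain → cannot satisfy Principle A.
*the senators₂* c-commands the anaphor but is outside its binding domain → cannot satisfy Principle A.
*the musicians₃* c-commands the anaphor within its binding domain → licit binder.
*the reviewers₄* does not c-command the anaphor → cannot bind it.
*the lawyers₅* does not c-command the anaphor → cannot bind it.

{3}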